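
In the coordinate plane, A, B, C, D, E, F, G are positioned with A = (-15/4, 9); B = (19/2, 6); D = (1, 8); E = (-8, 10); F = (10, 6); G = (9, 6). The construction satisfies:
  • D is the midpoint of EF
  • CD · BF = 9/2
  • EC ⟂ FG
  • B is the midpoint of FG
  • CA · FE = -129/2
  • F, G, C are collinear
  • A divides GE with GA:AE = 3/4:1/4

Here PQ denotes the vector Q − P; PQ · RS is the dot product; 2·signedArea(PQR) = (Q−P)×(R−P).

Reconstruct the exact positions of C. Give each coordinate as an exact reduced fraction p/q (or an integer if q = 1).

C = (-8, 6)

1. C_x = -8  [F, G, C are collinear ∩ EC ⟂ FG]
2. C_y = 6  [F, G, C are collinear ∩ EC ⟂ FG]
   → C = (-8, 6)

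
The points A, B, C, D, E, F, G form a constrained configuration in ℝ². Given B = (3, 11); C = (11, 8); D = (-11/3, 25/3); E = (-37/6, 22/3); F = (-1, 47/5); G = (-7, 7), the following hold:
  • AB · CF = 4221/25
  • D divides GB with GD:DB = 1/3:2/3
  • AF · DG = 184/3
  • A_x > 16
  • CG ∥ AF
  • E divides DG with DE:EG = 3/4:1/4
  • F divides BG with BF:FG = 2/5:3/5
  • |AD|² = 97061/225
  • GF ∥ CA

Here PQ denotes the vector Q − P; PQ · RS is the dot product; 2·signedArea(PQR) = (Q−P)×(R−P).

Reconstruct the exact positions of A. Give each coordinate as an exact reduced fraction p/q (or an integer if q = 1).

A = (17, 52/5)

1. A_x = 17  [CG ∥ AF ∩ GF ∥ CA]
2. A_y = 52/5  [CG ∥ AF ∩ GF ∥ CA]
   → A = (17, 52/5)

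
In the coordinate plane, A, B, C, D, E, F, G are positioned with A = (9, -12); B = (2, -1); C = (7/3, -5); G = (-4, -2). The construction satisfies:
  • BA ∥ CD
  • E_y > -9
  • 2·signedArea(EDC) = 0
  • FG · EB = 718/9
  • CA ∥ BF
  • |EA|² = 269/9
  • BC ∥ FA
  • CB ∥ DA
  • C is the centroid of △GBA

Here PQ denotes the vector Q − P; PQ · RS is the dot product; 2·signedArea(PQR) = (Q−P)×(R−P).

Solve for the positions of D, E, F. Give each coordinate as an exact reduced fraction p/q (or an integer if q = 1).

1. D_x = 28/3  [CB ∥ DA ∩ BA ∥ CD]
2. D_y = -16  [CB ∥ DA ∩ BA ∥ CD]
   → D = (28/3, -16)
3. E_x = 14/3  [line -11·x + -7·y + -28/3 = 0 ∩ |EA|² = 269/9]
4. E_y = -26/3  [line -11·x + -7·y + -28/3 = 0 ∩ |EA|² = 269/9]
   → E = (14/3, -26/3)
5. F_x = 26/3  [BC ∥ FA ∩ CA ∥ BF]
6. F_y = -8  [BC ∥ FA ∩ CA ∥ BF]
   → F = (26/3, -8)

D = (28/3, -16)
E = (14/3, -26/3)
F = (26/3, -8)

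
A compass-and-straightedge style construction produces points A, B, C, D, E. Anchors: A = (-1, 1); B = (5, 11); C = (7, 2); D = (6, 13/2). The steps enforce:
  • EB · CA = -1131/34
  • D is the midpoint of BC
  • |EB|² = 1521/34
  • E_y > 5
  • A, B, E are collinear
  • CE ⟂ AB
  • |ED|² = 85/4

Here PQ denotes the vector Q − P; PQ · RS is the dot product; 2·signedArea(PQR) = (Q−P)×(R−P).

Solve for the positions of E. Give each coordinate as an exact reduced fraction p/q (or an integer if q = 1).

E = (53/34, 179/34)

1. E_x = 53/34  [A, B, E are collinear ∩ CE ⟂ AB]
2. E_y = 179/34  [A, B, E are collinear ∩ CE ⟂ AB]
   → E = (53/34, 179/34)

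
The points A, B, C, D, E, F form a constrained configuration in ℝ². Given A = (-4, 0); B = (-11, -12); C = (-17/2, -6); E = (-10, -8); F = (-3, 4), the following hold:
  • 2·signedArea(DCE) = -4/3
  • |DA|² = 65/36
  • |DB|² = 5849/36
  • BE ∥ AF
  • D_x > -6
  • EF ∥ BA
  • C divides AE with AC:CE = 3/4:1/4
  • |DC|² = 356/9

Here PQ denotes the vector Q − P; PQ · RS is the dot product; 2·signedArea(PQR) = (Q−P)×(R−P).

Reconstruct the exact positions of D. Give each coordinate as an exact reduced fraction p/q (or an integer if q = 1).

D = (-31/6, -2/3)

1. D_x = -31/6  [line 2·x + -3/2·y + 28/3 = 0 ∩ |DB|² = 5849/36]
2. D_y = -2/3  [line 2·x + -3/2·y + 28/3 = 0 ∩ |DB|² = 5849/36]
   → D = (-31/6, -2/3)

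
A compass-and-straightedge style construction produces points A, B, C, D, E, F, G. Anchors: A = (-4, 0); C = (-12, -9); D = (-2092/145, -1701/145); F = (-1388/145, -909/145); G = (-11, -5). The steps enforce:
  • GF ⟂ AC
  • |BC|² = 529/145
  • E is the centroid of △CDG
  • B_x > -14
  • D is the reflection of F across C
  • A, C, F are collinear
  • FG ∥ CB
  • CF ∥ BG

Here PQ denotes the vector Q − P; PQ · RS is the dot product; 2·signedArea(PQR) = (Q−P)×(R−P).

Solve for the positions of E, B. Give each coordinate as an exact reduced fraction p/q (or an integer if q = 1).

1. E_x = -1809/145  [E is the centroid of △CDG]
2. E_y = -3731/435  [E is the centroid of △CDG]
   → E = (-1809/145, -3731/435)
3. B_x = -1947/145  [CF ∥ BG ∩ FG ∥ CB]
4. B_y = -1121/145  [CF ∥ BG ∩ FG ∥ CB]
   → B = (-1947/145, -1121/145)

B = (-1947/145, -1121/145)
E = (-1809/145, -3731/435)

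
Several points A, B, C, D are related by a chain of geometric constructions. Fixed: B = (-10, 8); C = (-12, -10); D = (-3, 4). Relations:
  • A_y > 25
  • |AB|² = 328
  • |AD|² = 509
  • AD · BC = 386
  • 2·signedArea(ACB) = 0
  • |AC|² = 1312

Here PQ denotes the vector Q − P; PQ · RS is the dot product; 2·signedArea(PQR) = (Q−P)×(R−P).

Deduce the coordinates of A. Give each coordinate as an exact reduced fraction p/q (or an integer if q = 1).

A = (-8, 26)

1. A_x = -8  [2·signedArea(ACB) = 0 ∩ AD · BC = 386]
2. A_y = 26  [2·signedArea(ACB) = 0 ∩ AD · BC = 386]
   → A = (-8, 26)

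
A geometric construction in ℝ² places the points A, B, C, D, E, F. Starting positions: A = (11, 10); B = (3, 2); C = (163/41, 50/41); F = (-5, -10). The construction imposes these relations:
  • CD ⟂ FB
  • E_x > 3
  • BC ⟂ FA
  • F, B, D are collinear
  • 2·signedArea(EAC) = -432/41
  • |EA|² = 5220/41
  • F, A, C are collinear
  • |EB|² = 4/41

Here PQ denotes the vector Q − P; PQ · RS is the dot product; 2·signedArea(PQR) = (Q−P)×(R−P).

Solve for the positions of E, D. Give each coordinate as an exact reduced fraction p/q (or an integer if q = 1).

D = (1567/533, 1018/533)
E = (133/41, 74/41)

1. E_x = 133/41  [line 360/41·x + -288/41·y + -648/41 = 0 ∩ |EB|² = 4/41]
2. E_y = 74/41  [line 360/41·x + -288/41·y + -648/41 = 0 ∩ |EB|² = 4/41]
   → E = (133/41, 74/41)
3. D_x = 1567/533  [F, B, D are collinear ∩ CD ⟂ FB]
4. D_y = 1018/533  [F, B, D are collinear ∩ CD ⟂ FB]
   → D = (1567/533, 1018/533)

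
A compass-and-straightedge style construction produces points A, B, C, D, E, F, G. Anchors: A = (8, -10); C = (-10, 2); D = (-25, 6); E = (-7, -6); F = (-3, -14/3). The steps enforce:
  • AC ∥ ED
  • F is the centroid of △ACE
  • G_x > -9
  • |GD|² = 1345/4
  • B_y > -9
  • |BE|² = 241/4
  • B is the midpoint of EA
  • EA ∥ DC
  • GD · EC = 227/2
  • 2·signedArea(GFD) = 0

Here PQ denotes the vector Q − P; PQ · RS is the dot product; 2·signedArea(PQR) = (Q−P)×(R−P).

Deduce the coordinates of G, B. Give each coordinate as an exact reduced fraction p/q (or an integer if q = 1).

B = (1/2, -8)
G = (-17/2, -2)

1. G_x = -17/2  [2·signedArea(GFD) = 0 ∩ GD · EC = 227/2]
2. G_y = -2  [2·signedArea(GFD) = 0 ∩ GD · EC = 227/2]
   → G = (-17/2, -2)
3. B_x = 1/2  [B is the midpoint of EA]
4. B_y = -8  [B is the midpoint of EA]
   → B = (1/2, -8)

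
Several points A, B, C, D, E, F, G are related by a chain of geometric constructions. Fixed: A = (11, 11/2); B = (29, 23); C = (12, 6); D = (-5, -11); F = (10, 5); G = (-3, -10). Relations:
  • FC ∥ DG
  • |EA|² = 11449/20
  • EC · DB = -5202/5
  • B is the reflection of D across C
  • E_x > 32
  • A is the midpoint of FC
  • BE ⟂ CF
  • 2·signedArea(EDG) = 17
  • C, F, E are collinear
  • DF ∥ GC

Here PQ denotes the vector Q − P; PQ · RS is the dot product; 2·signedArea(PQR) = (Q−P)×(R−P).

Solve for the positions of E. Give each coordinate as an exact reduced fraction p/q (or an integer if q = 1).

1. E_x = 162/5  [C, F, E are collinear ∩ BE ⟂ CF]
2. E_y = 81/5  [C, F, E are collinear ∩ BE ⟂ CF]
   → E = (162/5, 81/5)

E = (162/5, 81/5)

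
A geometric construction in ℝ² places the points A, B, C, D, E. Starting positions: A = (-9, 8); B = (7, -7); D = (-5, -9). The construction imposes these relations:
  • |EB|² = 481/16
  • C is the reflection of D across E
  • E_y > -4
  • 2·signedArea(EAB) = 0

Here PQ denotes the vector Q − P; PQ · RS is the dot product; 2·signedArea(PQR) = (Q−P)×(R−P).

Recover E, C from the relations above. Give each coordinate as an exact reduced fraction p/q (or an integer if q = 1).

1. E_x = 3  [line 15·x + 16·y + 7 = 0 ∩ |EB|² = 481/16]
2. E_y = -13/4  [line 15·x + 16·y + 7 = 0 ∩ |EB|² = 481/16]
   → E = (3, -13/4)
3. C_x = 11  [C is the reflection of D across E]
4. C_y = 5/2  [C is the reflection of D across E]
   → C = (11, 5/2)

C = (11, 5/2)
E = (3, -13/4)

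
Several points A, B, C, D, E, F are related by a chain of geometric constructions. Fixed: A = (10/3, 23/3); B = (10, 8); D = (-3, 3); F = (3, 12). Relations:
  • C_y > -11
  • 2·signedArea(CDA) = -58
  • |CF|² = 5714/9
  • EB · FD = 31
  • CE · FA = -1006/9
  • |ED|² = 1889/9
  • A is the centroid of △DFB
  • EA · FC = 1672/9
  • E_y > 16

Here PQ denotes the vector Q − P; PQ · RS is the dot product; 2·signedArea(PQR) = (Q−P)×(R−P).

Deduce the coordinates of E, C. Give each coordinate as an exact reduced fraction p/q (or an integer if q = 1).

1. E_x = 8/3  [line 6·x + 9·y + -163 = 0 ∩ |ED|² = 1889/9]
2. E_y = 49/3  [line 6·x + 9·y + -163 = 0 ∩ |ED|² = 1889/9]
   → E = (8/3, 49/3)
3. C_x = -26/3  [CE · FA = -1006/9 ∩ 2·signedArea(CDA) = -58]
4. C_y = -31/3  [CE · FA = -1006/9 ∩ 2·signedArea(CDA) = -58]
   → C = (-26/3, -31/3)

C = (-26/3, -31/3)
E = (8/3, 49/3)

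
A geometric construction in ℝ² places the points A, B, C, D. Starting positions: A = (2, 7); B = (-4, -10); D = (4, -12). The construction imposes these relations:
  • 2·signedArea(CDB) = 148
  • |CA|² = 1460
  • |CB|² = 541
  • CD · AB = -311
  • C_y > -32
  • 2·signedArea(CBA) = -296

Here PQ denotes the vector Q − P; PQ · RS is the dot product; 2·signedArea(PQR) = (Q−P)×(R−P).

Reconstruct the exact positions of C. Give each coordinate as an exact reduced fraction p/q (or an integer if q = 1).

1. C_x = 6  [2·signedArea(CBA) = -296 ∩ CD · AB = -311]
2. C_y = -31  [2·signedArea(CBA) = -296 ∩ CD · AB = -311]
   → C = (6, -31)

C = (6, -31)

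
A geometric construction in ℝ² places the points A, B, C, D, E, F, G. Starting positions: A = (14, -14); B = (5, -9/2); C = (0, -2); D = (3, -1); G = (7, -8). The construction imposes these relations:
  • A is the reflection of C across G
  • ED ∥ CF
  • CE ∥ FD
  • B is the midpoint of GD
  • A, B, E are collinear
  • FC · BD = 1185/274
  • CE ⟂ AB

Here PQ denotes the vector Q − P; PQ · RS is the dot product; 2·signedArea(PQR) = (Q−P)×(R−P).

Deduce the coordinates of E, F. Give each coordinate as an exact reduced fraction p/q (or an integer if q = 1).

1. E_x = 190/137  [A, B, E are collinear ∩ CE ⟂ AB]
2. E_y = -94/137  [A, B, E are collinear ∩ CE ⟂ AB]
   → E = (190/137, -94/137)
3. F_x = 221/137  [CE ∥ FD ∩ ED ∥ CF]
4. F_y = -317/137  [CE ∥ FD ∩ ED ∥ CF]
   → F = (221/137, -317/137)

E = (190/137, -94/137)
F = (221/137, -317/137)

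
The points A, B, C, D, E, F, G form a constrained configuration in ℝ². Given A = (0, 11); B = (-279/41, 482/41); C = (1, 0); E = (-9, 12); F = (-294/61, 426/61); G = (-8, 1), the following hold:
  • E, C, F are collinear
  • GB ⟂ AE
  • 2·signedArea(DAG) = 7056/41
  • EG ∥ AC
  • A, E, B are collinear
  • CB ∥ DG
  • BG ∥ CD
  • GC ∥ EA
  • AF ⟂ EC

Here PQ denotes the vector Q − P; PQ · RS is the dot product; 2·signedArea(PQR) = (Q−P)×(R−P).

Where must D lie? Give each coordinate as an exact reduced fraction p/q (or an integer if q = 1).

D = (-8/41, -441/41)

1. D_x = -8/41  [CB ∥ DG ∩ BG ∥ CD]
2. D_y = -441/41  [CB ∥ DG ∩ BG ∥ CD]
   → D = (-8/41, -441/41)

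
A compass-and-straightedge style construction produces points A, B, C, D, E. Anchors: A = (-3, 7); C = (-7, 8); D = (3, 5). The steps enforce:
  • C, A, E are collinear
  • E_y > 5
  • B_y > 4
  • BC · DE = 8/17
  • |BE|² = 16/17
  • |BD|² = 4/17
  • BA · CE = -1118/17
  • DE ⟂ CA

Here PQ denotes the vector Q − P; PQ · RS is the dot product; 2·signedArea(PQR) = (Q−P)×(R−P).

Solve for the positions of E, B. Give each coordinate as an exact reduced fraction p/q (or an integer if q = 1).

B = (49/17, 77/17)
E = (53/17, 93/17)

1. E_x = 53/17  [C, A, E are collinear ∩ DE ⟂ CA]
2. E_y = 93/17  [C, A, E are collinear ∩ DE ⟂ CA]
   → E = (53/17, 93/17)
3. B_x = 49/17  [BC · DE = 8/17 ∩ BA · CE = -1118/17]
4. B_y = 77/17  [BC · DE = 8/17 ∩ BA · CE = -1118/17]
   → B = (49/17, 77/17)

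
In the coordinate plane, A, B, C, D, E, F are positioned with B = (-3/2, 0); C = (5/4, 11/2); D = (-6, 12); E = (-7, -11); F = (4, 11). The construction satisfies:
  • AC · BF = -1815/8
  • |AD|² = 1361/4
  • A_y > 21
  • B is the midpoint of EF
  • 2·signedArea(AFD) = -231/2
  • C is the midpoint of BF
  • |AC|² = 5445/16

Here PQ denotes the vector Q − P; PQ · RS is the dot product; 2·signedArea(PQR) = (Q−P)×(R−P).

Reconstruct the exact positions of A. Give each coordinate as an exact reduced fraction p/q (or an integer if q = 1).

1. A_x = 19/2  [AC · BF = -1815/8 ∩ 2·signedArea(AFD) = -231/2]
2. A_y = 22  [AC · BF = -1815/8 ∩ 2·signedArea(AFD) = -231/2]
   → A = (19/2, 22)

A = (19/2, 22)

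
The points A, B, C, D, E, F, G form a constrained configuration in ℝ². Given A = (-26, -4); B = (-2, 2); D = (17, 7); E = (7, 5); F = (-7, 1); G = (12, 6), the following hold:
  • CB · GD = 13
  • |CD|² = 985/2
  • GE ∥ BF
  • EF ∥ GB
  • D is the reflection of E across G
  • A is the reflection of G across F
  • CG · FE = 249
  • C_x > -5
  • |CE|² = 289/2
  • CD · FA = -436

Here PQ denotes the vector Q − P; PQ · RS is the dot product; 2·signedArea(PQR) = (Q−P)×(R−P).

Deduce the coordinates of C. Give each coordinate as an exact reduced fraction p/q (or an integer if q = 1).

1. C_x = -9/2  [CB · GD = 13 ∩ CG · FE = 249]
2. C_y = 3/2  [CB · GD = 13 ∩ CG · FE = 249]
   → C = (-9/2, 3/2)

C = (-9/2, 3/2)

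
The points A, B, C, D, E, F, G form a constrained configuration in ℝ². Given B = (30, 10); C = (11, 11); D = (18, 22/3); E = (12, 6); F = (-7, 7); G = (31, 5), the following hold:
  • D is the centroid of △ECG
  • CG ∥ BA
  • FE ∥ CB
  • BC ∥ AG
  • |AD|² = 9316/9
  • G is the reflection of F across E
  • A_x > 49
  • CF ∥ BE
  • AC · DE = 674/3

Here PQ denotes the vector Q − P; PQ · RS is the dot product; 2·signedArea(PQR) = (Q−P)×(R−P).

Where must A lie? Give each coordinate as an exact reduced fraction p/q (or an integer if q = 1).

A = (50, 4)

1. A_x = 50  [BC ∥ AG ∩ CG ∥ BA]
2. A_y = 4  [BC ∥ AG ∩ CG ∥ BA]
   → A = (50, 4)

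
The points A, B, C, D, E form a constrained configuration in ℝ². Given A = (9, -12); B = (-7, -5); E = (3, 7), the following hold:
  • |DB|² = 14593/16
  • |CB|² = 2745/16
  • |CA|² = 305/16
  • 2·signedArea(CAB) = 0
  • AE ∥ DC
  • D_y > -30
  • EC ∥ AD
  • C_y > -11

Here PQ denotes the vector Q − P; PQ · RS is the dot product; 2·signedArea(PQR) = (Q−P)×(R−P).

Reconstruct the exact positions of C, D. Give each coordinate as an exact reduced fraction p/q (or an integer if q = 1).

C = (5, -41/4)
D = (11, -117/4)

1. C_x = 5  [line -7·x + -16·y + -129 = 0 ∩ |CA|² = 305/16]
2. C_y = -41/4  [line -7·x + -16·y + -129 = 0 ∩ |CA|² = 305/16]
   → C = (5, -41/4)
3. D_x = 11  [AE ∥ DC ∩ EC ∥ AD]
4. D_y = -117/4  [AE ∥ DC ∩ EC ∥ AD]
   → D = (11, -117/4)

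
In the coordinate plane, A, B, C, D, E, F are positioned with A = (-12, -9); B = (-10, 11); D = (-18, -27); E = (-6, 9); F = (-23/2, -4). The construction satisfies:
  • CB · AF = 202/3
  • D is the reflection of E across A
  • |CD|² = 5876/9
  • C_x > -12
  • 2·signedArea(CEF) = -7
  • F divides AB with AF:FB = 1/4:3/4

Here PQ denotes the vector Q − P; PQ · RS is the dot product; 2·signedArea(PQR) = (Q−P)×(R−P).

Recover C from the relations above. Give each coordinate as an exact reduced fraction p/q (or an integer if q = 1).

1. C_x = -34/3  [2·signedArea(CEF) = -7 ∩ CB · AF = 202/3]
2. C_y = -7/3  [2·signedArea(CEF) = -7 ∩ CB · AF = 202/3]
   → C = (-34/3, -7/3)

C = (-34/3, -7/3)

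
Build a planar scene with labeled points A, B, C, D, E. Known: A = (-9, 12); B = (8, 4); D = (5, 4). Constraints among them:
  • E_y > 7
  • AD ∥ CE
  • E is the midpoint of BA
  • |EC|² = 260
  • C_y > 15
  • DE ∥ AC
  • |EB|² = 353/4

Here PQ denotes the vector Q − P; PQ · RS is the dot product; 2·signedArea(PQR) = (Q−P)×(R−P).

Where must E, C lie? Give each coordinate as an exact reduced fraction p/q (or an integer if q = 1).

C = (-29/2, 16)
E = (-1/2, 8)

1. E_x = -1/2  [E is the midpoint of BA]
2. E_y = 8  [E is the midpoint of BA]
   → E = (-1/2, 8)
3. C_x = -29/2  [AD ∥ CE ∩ DE ∥ AC]
4. C_y = 16  [AD ∥ CE ∩ DE ∥ AC]
   → C = (-29/2, 16)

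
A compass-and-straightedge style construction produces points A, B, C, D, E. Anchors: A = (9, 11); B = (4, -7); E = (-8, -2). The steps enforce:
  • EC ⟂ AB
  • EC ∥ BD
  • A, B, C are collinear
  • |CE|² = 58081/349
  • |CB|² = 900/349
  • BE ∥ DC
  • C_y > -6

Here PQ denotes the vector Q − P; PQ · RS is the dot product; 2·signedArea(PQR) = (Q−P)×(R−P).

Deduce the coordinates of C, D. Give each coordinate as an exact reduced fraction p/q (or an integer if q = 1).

C = (1546/349, -1903/349)
D = (5734/349, -3648/349)

1. C_x = 1546/349  [A, B, C are collinear ∩ EC ⟂ AB]
2. C_y = -1903/349  [A, B, C are collinear ∩ EC ⟂ AB]
   → C = (1546/349, -1903/349)
3. D_x = 5734/349  [BE ∥ DC ∩ EC ∥ BD]
4. D_y = -3648/349  [BE ∥ DC ∩ EC ∥ BD]
   → D = (5734/349, -3648/349)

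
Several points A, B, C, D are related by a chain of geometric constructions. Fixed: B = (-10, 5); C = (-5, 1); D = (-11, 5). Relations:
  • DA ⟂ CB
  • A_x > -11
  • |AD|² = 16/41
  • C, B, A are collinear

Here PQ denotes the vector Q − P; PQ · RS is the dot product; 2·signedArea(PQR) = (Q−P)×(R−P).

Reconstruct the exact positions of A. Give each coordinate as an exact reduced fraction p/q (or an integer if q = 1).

A = (-435/41, 225/41)

1. A_x = -435/41  [C, B, A are collinear ∩ DA ⟂ CB]
2. A_y = 225/41  [C, B, A are collinear ∩ DA ⟂ CB]
   → A = (-435/41, 225/41)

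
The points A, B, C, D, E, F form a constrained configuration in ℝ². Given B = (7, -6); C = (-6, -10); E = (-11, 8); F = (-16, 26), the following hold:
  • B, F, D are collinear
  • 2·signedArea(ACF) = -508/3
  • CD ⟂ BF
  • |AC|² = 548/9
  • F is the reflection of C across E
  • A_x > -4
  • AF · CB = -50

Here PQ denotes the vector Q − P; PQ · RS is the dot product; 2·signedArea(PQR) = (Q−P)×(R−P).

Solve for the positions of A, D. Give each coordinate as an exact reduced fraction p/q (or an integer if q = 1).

A = (-10/3, -8/3)
D = (6938/1553, -3846/1553)

1. A_x = -10/3  [2·signedArea(ACF) = -508/3 ∩ AF · CB = -50]
2. A_y = -8/3  [2·signedArea(ACF) = -508/3 ∩ AF · CB = -50]
   → A = (-10/3, -8/3)
3. D_x = 6938/1553  [B, F, D are collinear ∩ CD ⟂ BF]
4. D_y = -3846/1553  [B, F, D are collinear ∩ CD ⟂ BF]
   → D = (6938/1553, -3846/1553)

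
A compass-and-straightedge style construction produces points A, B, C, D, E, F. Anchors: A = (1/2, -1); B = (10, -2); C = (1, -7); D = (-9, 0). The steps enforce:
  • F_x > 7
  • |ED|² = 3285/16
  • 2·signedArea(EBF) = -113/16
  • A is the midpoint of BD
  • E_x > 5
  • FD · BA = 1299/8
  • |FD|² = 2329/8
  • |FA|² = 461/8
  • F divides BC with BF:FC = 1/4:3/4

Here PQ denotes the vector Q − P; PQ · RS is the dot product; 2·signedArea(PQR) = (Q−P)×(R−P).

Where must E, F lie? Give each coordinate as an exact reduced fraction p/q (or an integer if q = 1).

1. F_x = 31/4  [F divides BC with BF:FC = 1/4:3/4]
2. F_y = -13/4  [F divides BC with BF:FC = 1/4:3/4]
   → F = (31/4, -13/4)
3. E_x = 21/4  [line 5/4·x + -9/4·y + -159/16 = 0 ∩ |ED|² = 3285/16]
4. E_y = -3/2  [line 5/4·x + -9/4·y + -159/16 = 0 ∩ |ED|² = 3285/16]
   → E = (21/4, -3/2)

E = (21/4, -3/2)
F = (31/4, -13/4)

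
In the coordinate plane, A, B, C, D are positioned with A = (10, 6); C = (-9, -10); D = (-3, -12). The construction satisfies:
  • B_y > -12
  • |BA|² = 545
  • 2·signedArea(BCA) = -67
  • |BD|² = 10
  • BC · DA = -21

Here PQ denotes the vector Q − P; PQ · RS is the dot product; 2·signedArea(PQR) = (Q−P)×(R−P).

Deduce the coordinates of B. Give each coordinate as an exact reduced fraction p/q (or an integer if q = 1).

B = (-6, -11)

1. B_x = -6  [BC · DA = -21 ∩ 2·signedArea(BCA) = -67]
2. B_y = -11  [BC · DA = -21 ∩ 2·signedArea(BCA) = -67]
   → B = (-6, -11)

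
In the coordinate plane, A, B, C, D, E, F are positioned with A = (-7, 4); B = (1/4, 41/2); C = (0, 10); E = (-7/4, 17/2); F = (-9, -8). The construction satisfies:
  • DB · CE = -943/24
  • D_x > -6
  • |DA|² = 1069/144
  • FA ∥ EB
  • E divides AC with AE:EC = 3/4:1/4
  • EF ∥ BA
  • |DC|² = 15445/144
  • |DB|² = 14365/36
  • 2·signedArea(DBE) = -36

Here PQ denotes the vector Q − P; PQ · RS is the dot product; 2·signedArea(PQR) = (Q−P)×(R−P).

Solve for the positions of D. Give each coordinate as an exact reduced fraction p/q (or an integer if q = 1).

1. D_x = -71/12  [2·signedArea(DBE) = -36 ∩ DB · CE = -943/24]
2. D_y = 3/2  [2·signedArea(DBE) = -36 ∩ DB · CE = -943/24]
   → D = (-71/12, 3/2)

D = (-71/12, 3/2)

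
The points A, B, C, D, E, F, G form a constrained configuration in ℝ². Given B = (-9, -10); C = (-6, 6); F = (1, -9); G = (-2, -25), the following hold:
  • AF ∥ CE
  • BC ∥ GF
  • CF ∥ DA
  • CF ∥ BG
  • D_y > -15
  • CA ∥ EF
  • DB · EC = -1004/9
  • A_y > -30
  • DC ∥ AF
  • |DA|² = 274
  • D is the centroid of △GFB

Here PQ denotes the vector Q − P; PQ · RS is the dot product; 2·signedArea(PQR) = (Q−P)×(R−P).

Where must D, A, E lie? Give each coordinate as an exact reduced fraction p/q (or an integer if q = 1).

A = (11/3, -89/3)
D = (-10/3, -44/3)
E = (-26/3, 80/3)

1. D_x = -10/3  [D is the centroid of △GFB]
2. D_y = -44/3  [D is the centroid of △GFB]
   → D = (-10/3, -44/3)
3. A_x = 11/3  [DC ∥ AF ∩ CF ∥ DA]
4. A_y = -89/3  [DC ∥ AF ∩ CF ∥ DA]
   → A = (11/3, -89/3)
5. E_x = -26/3  [CA ∥ EF ∩ AF ∥ CE]
6. E_y = 80/3  [CA ∥ EF ∩ AF ∥ CE]
   → E = (-26/3, 80/3)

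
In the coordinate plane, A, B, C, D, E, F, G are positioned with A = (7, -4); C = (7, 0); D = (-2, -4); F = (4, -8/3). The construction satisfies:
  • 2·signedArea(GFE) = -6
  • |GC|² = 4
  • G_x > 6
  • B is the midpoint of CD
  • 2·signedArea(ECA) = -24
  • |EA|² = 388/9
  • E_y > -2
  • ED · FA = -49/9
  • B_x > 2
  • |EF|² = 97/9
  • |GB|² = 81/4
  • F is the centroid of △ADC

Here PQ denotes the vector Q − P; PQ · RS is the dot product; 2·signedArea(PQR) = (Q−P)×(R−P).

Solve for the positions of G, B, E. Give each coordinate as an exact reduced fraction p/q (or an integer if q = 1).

1. B_x = 5/2  [B is the midpoint of CD]
2. B_y = -2  [B is the midpoint of CD]
   → B = (5/2, -2)
3. E_x = 1  [ED · FA = -49/9 ∩ 2·signedArea(ECA) = -24]
4. E_y = -4/3  [ED · FA = -49/9 ∩ 2·signedArea(ECA) = -24]
   → E = (1, -4/3)
5. G_x = 7  [line -4/3·x + -3·y + 10/3 = 0 ∩ |GC|² = 4]
6. G_y = -2  [line -4/3·x + -3·y + 10/3 = 0 ∩ |GC|² = 4]
   → G = (7, -2)

B = (5/2, -2)
E = (1, -4/3)
G = (7, -2)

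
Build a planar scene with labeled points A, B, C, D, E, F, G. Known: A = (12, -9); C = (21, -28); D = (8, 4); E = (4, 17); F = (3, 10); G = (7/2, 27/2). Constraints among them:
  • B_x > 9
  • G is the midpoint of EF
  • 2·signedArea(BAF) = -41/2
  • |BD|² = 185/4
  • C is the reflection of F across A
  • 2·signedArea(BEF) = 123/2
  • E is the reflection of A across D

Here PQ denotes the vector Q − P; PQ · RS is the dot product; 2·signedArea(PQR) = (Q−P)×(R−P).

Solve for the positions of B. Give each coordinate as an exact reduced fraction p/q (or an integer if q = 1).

B = (10, -5/2)

1. B_x = 10  [2·signedArea(BAF) = -41/2 ∩ 2·signedArea(BEF) = 123/2]
2. B_y = -5/2  [2·signedArea(BAF) = -41/2 ∩ 2·signedArea(BEF) = 123/2]
   → B = (10, -5/2)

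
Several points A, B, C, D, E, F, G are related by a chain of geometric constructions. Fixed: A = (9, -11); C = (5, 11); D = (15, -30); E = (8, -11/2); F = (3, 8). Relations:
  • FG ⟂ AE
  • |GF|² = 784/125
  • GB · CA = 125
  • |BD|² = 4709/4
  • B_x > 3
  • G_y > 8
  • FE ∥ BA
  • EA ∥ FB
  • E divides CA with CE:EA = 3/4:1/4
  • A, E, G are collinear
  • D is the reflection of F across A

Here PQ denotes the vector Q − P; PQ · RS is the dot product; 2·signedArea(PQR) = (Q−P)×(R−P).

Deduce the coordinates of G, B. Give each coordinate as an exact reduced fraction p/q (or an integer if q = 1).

1. G_x = 683/125  [A, E, G are collinear ∩ FG ⟂ AE]
2. G_y = 1056/125  [A, E, G are collinear ∩ FG ⟂ AE]
   → G = (683/125, 1056/125)
3. B_x = 4  [FE ∥ BA ∩ EA ∥ FB]
4. B_y = 5/2  [FE ∥ BA ∩ EA ∥ FB]
   → B = (4, 5/2)

B = (4, 5/2)
G = (683/125, 1056/125)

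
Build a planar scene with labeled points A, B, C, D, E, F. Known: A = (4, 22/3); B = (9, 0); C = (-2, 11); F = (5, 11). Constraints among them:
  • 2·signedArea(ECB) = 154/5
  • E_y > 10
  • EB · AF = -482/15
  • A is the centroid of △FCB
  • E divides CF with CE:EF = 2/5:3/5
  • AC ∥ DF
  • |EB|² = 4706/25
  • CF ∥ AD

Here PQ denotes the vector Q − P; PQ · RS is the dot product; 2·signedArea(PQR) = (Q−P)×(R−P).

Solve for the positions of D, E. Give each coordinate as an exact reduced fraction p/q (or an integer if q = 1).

D = (11, 22/3)
E = (4/5, 11)

1. D_x = 11  [AC ∥ DF ∩ CF ∥ AD]
2. D_y = 22/3  [AC ∥ DF ∩ CF ∥ AD]
   → D = (11, 22/3)
3. E_x = 4/5  [E divides CF with CE:EF = 2/5:3/5]
4. E_y = 11  [E divides CF with CE:EF = 2/5:3/5]
   → E = (4/5, 11)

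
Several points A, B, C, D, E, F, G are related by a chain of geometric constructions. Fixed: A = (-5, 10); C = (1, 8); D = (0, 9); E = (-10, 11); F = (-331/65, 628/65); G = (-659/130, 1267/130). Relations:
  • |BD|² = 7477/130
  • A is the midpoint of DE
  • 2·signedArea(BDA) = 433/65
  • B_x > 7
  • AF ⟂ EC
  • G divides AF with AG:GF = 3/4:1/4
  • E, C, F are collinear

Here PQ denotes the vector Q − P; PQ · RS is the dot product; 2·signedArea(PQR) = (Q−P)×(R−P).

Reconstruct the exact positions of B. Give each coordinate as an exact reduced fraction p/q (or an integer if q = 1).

1. B_x = 919/130  [line -1·x + -5·y + 2492/65 = 0 ∩ |BD|² = 7477/130]
2. B_y = 813/130  [line -1·x + -5·y + 2492/65 = 0 ∩ |BD|² = 7477/130]
   → B = (919/130, 813/130)

B = (919/130, 813/130)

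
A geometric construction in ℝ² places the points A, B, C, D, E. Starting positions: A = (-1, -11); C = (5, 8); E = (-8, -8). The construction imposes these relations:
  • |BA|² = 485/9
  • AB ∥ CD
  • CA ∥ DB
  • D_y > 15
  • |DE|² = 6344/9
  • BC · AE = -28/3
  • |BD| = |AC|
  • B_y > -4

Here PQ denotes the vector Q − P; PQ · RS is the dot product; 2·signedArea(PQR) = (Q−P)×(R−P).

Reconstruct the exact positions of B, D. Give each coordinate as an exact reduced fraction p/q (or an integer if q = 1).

1. B_x = -4/3  [line 7·x + -3·y + -5/3 = 0 ∩ |BA|² = 485/9]
2. B_y = -11/3  [line 7·x + -3·y + -5/3 = 0 ∩ |BA|² = 485/9]
   → B = (-4/3, -11/3)
3. D_x = 14/3  [CA ∥ DB ∩ AB ∥ CD]
4. D_y = 46/3  [CA ∥ DB ∩ AB ∥ CD]
   → D = (14/3, 46/3)

B = (-4/3, -11/3)
D = (14/3, 46/3)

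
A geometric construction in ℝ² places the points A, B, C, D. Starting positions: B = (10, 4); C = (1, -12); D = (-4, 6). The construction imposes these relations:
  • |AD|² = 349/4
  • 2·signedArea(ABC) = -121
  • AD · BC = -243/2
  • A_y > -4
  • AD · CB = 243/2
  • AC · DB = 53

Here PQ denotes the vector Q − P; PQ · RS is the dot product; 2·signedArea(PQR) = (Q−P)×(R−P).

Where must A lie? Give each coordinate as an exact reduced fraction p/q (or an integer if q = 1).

1. A_x = -3/2  [AD · CB = 243/2 ∩ AC · DB = 53]
2. A_y = -3  [AD · CB = 243/2 ∩ AC · DB = 53]
   → A = (-3/2, -3)

A = (-3/2, -3)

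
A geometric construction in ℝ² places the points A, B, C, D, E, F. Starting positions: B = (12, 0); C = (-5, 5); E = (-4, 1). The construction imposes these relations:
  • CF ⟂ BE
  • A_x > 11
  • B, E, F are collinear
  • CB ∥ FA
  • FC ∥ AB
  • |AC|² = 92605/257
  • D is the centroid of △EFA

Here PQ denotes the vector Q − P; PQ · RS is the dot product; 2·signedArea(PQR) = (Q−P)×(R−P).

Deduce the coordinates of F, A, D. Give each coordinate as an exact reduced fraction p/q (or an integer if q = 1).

1. F_x = -1348/257  [B, E, F are collinear ∩ CF ⟂ BE]
2. F_y = 277/257  [B, E, F are collinear ∩ CF ⟂ BE]
   → F = (-1348/257, 277/257)
3. A_x = 3021/257  [FC ∥ AB ∩ CB ∥ FA]
4. A_y = -1008/257  [FC ∥ AB ∩ CB ∥ FA]
   → A = (3021/257, -1008/257)
5. D_x = 215/257  [D is the centroid of △EFA]
6. D_y = -158/257  [D is the centroid of △EFA]
   → D = (215/257, -158/257)

A = (3021/257, -1008/257)
D = (215/257, -158/257)
F = (-1348/257, 277/257)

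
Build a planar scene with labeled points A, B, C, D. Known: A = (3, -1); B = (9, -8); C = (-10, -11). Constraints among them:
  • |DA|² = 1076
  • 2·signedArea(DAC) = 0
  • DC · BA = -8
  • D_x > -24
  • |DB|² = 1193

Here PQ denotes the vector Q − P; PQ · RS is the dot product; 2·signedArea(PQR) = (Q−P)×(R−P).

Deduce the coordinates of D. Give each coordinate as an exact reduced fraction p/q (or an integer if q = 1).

1. D_x = -23  [2·signedArea(DAC) = 0 ∩ DC · BA = -8]
2. D_y = -21  [2·signedArea(DAC) = 0 ∩ DC · BA = -8]
   → D = (-23, -21)

D = (-23, -21)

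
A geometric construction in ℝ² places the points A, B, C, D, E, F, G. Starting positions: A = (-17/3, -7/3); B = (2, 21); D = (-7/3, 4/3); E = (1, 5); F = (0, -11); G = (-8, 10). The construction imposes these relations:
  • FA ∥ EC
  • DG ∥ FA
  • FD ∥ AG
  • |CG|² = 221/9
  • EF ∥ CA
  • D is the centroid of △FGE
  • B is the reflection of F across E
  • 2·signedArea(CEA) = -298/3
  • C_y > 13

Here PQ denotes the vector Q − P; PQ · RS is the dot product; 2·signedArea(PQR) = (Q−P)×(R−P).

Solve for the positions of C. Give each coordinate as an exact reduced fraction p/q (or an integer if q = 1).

C = (-14/3, 41/3)

1. C_x = -14/3  [EF ∥ CA ∩ FA ∥ EC]
2. C_y = 41/3  [EF ∥ CA ∩ FA ∥ EC]
   → C = (-14/3, 41/3)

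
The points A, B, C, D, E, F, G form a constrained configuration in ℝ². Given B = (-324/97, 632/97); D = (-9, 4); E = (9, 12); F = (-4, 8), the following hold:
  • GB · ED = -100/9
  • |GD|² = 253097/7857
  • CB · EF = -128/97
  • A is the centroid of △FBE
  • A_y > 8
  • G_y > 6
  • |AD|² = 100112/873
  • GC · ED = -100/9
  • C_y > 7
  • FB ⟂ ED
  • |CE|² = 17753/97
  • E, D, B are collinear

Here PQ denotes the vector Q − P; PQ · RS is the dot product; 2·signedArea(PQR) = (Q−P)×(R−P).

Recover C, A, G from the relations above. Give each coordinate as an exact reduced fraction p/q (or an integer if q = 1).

A = (161/291, 2572/291)
C = (-356/97, 704/97)
G = (-3622/873, 6064/873)

1. A_x = 161/291  [A is the centroid of △FBE]
2. A_y = 2572/291  [A is the centroid of △FBE]
   → A = (161/291, 2572/291)
3. G_x = -3622/873  [line 18·x + 8·y + 172/9 = 0 ∩ |GD|² = 253097/7857]
4. G_y = 6064/873  [line 18·x + 8·y + 172/9 = 0 ∩ |GD|² = 253097/7857]
   → G = (-3622/873, 6064/873)
5. C_x = -356/97  [CB · EF = -128/97 ∩ GC · ED = -100/9]
6. C_y = 704/97  [CB · EF = -128/97 ∩ GC · ED = -100/9]
   → C = (-356/97, 704/97)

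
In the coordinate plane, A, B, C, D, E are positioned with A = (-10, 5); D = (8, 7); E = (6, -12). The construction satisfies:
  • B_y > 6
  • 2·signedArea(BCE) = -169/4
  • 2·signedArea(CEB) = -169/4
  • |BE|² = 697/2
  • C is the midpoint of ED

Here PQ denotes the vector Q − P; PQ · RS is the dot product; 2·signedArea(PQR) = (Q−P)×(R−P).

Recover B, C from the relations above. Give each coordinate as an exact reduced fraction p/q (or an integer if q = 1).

B = (7/2, 13/2)
C = (7, -5/2)

1. C_x = 7  [C is the midpoint of ED]
2. C_y = -5/2  [C is the midpoint of ED]
   → C = (7, -5/2)
3. B_x = 7/2  [line 19/2·x + -1·y + -107/4 = 0 ∩ |BE|² = 697/2]
4. B_y = 13/2  [line 19/2·x + -1·y + -107/4 = 0 ∩ |BE|² = 697/2]
   → B = (7/2, 13/2)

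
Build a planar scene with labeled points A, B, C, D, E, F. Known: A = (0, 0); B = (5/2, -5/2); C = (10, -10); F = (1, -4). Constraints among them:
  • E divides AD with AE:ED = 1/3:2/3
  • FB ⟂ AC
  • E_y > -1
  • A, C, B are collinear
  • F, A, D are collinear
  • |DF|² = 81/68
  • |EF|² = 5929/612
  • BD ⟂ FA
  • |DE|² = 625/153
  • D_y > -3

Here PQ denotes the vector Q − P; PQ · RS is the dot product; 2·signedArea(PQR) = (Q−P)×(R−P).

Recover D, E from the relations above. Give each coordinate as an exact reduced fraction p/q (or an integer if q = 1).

D = (25/34, -50/17)
E = (25/102, -50/51)

1. D_x = 25/34  [F, A, D are collinear ∩ BD ⟂ FA]
2. D_y = -50/17  [F, A, D are collinear ∩ BD ⟂ FA]
   → D = (25/34, -50/17)
3. E_x = 25/102  [E divides AD with AE:ED = 1/3:2/3]
4. E_y = -50/51  [E divides AD with AE:ED = 1/3:2/3]
   → E = (25/102, -50/51)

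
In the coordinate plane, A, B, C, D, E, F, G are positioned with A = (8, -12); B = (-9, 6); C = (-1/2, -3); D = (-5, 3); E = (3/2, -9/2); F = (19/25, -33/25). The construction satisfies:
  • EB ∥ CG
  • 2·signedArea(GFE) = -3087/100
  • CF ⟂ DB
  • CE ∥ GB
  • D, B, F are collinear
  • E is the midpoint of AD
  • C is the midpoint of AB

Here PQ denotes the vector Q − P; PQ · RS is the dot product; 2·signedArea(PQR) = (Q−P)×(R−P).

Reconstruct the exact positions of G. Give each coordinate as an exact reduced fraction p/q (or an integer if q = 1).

G = (-11, 15/2)

1. G_x = -11  [CE ∥ GB ∩ EB ∥ CG]
2. G_y = 15/2  [CE ∥ GB ∩ EB ∥ CG]
   → G = (-11, 15/2)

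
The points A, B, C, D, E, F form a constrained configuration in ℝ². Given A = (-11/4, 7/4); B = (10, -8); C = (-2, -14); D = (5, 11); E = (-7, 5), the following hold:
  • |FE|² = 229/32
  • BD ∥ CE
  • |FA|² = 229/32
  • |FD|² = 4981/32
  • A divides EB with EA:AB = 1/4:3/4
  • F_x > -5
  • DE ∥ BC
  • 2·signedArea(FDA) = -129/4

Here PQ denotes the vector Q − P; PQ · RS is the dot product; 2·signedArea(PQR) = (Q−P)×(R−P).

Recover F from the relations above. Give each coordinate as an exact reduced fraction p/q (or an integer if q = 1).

1. F_x = -39/8  [line 37/4·x + -31/4·y + 285/4 = 0 ∩ |FE|² = 229/32]
2. F_y = 27/8  [line 37/4·x + -31/4·y + 285/4 = 0 ∩ |FE|² = 229/32]
   → F = (-39/8, 27/8)

F = (-39/8, 27/8)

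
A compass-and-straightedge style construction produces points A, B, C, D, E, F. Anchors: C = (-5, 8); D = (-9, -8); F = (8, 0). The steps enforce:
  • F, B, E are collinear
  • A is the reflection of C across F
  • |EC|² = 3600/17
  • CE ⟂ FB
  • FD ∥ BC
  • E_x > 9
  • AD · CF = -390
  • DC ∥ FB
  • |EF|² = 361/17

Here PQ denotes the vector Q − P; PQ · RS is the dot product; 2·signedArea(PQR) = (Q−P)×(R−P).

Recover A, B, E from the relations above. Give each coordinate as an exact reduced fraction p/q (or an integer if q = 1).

A = (21, -8)
B = (12, 16)
E = (155/17, 76/17)

1. A_x = 21  [A is the reflection of C across F]
2. A_y = -8  [A is the reflection of C across F]
   → A = (21, -8)
3. B_x = 12  [FD ∥ BC ∩ DC ∥ FB]
4. B_y = 16  [FD ∥ BC ∩ DC ∥ FB]
   → B = (12, 16)
5. E_x = 155/17  [F, B, E are collinear ∩ CE ⟂ FB]
6. E_y = 76/17  [F, B, E are collinear ∩ CE ⟂ FB]
   → E = (155/17, 76/17)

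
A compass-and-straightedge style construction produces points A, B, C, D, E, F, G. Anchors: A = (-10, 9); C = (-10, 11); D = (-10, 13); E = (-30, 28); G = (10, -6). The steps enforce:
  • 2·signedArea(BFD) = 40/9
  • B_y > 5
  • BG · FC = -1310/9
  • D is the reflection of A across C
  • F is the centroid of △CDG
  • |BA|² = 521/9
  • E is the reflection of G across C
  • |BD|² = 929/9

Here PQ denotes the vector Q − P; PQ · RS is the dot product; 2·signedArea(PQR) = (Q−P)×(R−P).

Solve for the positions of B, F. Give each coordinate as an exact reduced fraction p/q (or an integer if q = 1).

B = (-10/3, 16/3)
F = (-10/3, 6)

1. F_x = -10/3  [F is the centroid of △CDG]
2. F_y = 6  [F is the centroid of △CDG]
   → F = (-10/3, 6)
3. B_x = -10/3  [BG · FC = -1310/9 ∩ 2·signedArea(BFD) = 40/9]
4. B_y = 16/3  [BG · FC = -1310/9 ∩ 2·signedArea(BFD) = 40/9]
   → B = (-10/3, 16/3)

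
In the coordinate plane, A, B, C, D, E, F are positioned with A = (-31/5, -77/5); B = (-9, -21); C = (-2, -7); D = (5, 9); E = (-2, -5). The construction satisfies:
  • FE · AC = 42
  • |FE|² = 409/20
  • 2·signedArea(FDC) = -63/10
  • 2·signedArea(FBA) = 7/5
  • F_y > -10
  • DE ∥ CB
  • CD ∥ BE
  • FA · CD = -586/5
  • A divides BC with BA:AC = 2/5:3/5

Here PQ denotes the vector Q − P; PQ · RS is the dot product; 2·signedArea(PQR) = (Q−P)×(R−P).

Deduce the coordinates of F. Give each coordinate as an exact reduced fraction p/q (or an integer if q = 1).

F = (-17/5, -93/10)

1. F_x = -17/5  [2·signedArea(FDC) = -63/10 ∩ FE · AC = 42]
2. F_y = -93/10  [2·signedArea(FDC) = -63/10 ∩ FE · AC = 42]
   → F = (-17/5, -93/10)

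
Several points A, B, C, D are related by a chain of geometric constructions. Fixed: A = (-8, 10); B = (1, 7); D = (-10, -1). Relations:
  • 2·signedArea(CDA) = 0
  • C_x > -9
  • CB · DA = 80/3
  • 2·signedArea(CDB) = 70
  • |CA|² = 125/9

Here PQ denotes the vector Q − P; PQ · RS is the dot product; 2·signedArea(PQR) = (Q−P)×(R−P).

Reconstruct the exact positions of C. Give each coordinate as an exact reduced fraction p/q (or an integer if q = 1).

C = (-26/3, 19/3)

1. C_x = -26/3  [2·signedArea(CDA) = 0 ∩ CB · DA = 80/3]
2. C_y = 19/3  [2·signedArea(CDA) = 0 ∩ CB · DA = 80/3]
   → C = (-26/3, 19/3)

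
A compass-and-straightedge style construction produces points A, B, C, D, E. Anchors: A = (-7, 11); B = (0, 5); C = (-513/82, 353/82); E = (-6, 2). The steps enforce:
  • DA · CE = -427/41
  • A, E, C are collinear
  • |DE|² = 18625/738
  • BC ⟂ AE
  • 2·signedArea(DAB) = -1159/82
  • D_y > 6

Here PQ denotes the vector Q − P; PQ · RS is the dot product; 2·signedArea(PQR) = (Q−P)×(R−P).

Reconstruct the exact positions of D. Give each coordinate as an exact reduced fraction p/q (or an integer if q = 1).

1. D_x = -1087/246  [DA · CE = -427/41 ∩ 2·signedArea(DAB) = -1159/82]
2. D_y = 555/82  [DA · CE = -427/41 ∩ 2·signedArea(DAB) = -1159/82]
   → D = (-1087/246, 555/82)

D = (-1087/246, 555/82)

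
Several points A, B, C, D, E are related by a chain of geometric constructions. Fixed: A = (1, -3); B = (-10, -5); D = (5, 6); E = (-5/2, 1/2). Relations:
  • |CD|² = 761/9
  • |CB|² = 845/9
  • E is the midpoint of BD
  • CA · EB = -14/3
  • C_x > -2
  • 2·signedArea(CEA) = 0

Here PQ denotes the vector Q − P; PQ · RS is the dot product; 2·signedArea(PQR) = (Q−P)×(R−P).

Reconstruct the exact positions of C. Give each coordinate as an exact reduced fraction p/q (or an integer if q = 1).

C = (-4/3, -2/3)

1. C_x = -4/3  [2·signedArea(CEA) = 0 ∩ CA · EB = -14/3]
2. C_y = -2/3  [2·signedArea(CEA) = 0 ∩ CA · EB = -14/3]
   → C = (-4/3, -2/3)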